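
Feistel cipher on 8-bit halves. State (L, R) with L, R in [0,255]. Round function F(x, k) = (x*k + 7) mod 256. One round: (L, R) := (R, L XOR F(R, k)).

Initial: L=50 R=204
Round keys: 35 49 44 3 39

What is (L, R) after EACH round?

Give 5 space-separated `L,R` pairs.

Answer: 204,217 217,92 92,14 14,109 109,172

Derivation:
Round 1 (k=35): L=204 R=217
Round 2 (k=49): L=217 R=92
Round 3 (k=44): L=92 R=14
Round 4 (k=3): L=14 R=109
Round 5 (k=39): L=109 R=172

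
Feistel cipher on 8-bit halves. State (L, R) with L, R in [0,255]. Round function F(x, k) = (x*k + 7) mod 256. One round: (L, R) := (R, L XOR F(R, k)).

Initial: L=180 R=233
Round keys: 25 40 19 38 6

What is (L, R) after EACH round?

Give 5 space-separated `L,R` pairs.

Answer: 233,124 124,142 142,237 237,187 187,132

Derivation:
Round 1 (k=25): L=233 R=124
Round 2 (k=40): L=124 R=142
Round 3 (k=19): L=142 R=237
Round 4 (k=38): L=237 R=187
Round 5 (k=6): L=187 R=132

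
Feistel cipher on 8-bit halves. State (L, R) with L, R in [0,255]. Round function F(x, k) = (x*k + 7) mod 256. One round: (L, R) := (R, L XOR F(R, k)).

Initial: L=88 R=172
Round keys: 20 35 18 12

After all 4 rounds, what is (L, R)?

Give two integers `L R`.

Answer: 24 255

Derivation:
Round 1 (k=20): L=172 R=47
Round 2 (k=35): L=47 R=216
Round 3 (k=18): L=216 R=24
Round 4 (k=12): L=24 R=255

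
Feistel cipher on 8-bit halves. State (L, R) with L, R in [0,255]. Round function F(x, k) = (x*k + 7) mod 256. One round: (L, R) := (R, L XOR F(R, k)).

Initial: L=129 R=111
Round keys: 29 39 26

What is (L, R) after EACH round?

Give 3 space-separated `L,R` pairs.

Answer: 111,27 27,75 75,190

Derivation:
Round 1 (k=29): L=111 R=27
Round 2 (k=39): L=27 R=75
Round 3 (k=26): L=75 R=190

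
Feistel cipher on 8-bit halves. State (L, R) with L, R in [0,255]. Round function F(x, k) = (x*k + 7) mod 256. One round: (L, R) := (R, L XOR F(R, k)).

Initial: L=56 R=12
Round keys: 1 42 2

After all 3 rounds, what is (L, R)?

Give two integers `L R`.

Round 1 (k=1): L=12 R=43
Round 2 (k=42): L=43 R=25
Round 3 (k=2): L=25 R=18

Answer: 25 18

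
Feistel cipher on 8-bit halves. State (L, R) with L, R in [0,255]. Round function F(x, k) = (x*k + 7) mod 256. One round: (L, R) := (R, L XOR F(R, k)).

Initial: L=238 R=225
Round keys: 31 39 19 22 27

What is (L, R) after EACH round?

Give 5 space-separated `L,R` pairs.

Round 1 (k=31): L=225 R=168
Round 2 (k=39): L=168 R=126
Round 3 (k=19): L=126 R=201
Round 4 (k=22): L=201 R=51
Round 5 (k=27): L=51 R=161

Answer: 225,168 168,126 126,201 201,51 51,161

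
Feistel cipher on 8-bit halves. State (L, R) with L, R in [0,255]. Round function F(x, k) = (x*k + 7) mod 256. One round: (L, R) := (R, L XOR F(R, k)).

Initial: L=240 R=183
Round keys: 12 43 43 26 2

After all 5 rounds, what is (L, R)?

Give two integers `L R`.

Answer: 122 84

Derivation:
Round 1 (k=12): L=183 R=107
Round 2 (k=43): L=107 R=183
Round 3 (k=43): L=183 R=175
Round 4 (k=26): L=175 R=122
Round 5 (k=2): L=122 R=84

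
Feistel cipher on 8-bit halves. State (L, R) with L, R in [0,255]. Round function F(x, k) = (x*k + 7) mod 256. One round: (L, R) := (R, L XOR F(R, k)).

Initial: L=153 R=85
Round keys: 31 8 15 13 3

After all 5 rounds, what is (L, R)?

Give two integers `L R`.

Round 1 (k=31): L=85 R=203
Round 2 (k=8): L=203 R=10
Round 3 (k=15): L=10 R=86
Round 4 (k=13): L=86 R=111
Round 5 (k=3): L=111 R=2

Answer: 111 2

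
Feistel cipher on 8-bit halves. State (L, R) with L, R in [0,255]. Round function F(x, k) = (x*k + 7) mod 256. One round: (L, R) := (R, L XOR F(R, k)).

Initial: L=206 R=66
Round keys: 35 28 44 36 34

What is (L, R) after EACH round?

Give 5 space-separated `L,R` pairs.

Round 1 (k=35): L=66 R=195
Round 2 (k=28): L=195 R=25
Round 3 (k=44): L=25 R=144
Round 4 (k=36): L=144 R=94
Round 5 (k=34): L=94 R=19

Answer: 66,195 195,25 25,144 144,94 94,19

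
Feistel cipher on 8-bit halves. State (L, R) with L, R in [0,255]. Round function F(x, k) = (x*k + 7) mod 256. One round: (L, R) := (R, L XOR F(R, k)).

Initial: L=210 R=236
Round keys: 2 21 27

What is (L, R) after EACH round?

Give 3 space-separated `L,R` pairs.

Answer: 236,13 13,244 244,206

Derivation:
Round 1 (k=2): L=236 R=13
Round 2 (k=21): L=13 R=244
Round 3 (k=27): L=244 R=206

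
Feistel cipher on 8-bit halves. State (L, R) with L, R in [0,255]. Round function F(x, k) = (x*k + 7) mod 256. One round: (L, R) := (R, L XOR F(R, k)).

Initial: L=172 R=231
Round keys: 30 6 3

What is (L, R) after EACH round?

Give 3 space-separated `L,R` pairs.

Round 1 (k=30): L=231 R=181
Round 2 (k=6): L=181 R=162
Round 3 (k=3): L=162 R=88

Answer: 231,181 181,162 162,88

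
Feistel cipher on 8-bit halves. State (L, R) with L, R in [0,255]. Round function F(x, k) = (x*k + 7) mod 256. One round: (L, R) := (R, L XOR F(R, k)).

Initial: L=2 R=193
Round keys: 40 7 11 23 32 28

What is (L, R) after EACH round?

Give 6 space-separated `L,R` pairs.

Answer: 193,45 45,131 131,133 133,121 121,162 162,198

Derivation:
Round 1 (k=40): L=193 R=45
Round 2 (k=7): L=45 R=131
Round 3 (k=11): L=131 R=133
Round 4 (k=23): L=133 R=121
Round 5 (k=32): L=121 R=162
Round 6 (k=28): L=162 R=198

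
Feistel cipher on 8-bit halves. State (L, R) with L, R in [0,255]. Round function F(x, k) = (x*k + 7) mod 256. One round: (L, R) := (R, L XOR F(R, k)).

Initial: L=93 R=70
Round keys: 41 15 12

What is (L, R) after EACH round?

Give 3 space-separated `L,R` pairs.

Round 1 (k=41): L=70 R=96
Round 2 (k=15): L=96 R=225
Round 3 (k=12): L=225 R=243

Answer: 70,96 96,225 225,243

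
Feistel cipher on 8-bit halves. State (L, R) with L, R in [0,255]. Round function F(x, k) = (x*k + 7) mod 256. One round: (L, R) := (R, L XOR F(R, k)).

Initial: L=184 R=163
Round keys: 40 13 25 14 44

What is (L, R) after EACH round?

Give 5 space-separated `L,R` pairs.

Answer: 163,199 199,129 129,103 103,40 40,128

Derivation:
Round 1 (k=40): L=163 R=199
Round 2 (k=13): L=199 R=129
Round 3 (k=25): L=129 R=103
Round 4 (k=14): L=103 R=40
Round 5 (k=44): L=40 R=128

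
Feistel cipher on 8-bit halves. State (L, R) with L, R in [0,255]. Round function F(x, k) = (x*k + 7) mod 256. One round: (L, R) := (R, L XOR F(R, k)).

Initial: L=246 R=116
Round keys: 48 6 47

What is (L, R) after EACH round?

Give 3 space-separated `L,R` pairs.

Answer: 116,49 49,89 89,111

Derivation:
Round 1 (k=48): L=116 R=49
Round 2 (k=6): L=49 R=89
Round 3 (k=47): L=89 R=111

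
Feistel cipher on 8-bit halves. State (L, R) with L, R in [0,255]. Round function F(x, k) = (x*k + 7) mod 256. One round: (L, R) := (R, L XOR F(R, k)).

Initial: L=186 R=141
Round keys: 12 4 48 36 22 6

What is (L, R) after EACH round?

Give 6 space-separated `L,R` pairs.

Round 1 (k=12): L=141 R=25
Round 2 (k=4): L=25 R=230
Round 3 (k=48): L=230 R=62
Round 4 (k=36): L=62 R=89
Round 5 (k=22): L=89 R=147
Round 6 (k=6): L=147 R=32

Answer: 141,25 25,230 230,62 62,89 89,147 147,32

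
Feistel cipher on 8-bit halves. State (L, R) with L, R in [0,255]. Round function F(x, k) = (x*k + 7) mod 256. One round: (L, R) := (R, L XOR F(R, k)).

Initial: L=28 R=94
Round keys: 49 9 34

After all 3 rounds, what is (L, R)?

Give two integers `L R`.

Answer: 182 42

Derivation:
Round 1 (k=49): L=94 R=25
Round 2 (k=9): L=25 R=182
Round 3 (k=34): L=182 R=42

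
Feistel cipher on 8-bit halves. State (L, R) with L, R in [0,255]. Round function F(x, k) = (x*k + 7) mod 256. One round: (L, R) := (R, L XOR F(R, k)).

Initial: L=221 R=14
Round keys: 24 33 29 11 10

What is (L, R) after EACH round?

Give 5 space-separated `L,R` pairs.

Round 1 (k=24): L=14 R=138
Round 2 (k=33): L=138 R=223
Round 3 (k=29): L=223 R=192
Round 4 (k=11): L=192 R=152
Round 5 (k=10): L=152 R=55

Answer: 14,138 138,223 223,192 192,152 152,55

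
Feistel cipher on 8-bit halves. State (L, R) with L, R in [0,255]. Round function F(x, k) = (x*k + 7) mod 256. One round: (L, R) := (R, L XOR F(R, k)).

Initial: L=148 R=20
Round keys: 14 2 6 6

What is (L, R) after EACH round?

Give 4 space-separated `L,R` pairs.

Round 1 (k=14): L=20 R=139
Round 2 (k=2): L=139 R=9
Round 3 (k=6): L=9 R=182
Round 4 (k=6): L=182 R=66

Answer: 20,139 139,9 9,182 182,66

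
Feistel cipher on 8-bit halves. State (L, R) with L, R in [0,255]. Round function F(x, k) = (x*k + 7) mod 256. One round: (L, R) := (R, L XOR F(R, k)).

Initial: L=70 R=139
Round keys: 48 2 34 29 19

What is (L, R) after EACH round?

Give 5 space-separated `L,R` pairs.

Answer: 139,81 81,34 34,218 218,155 155,82

Derivation:
Round 1 (k=48): L=139 R=81
Round 2 (k=2): L=81 R=34
Round 3 (k=34): L=34 R=218
Round 4 (k=29): L=218 R=155
Round 5 (k=19): L=155 R=82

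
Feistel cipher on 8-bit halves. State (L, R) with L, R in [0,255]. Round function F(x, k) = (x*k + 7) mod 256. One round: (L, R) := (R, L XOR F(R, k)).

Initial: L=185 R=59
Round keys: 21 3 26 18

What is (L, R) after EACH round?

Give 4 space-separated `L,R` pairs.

Answer: 59,103 103,7 7,218 218,92

Derivation:
Round 1 (k=21): L=59 R=103
Round 2 (k=3): L=103 R=7
Round 3 (k=26): L=7 R=218
Round 4 (k=18): L=218 R=92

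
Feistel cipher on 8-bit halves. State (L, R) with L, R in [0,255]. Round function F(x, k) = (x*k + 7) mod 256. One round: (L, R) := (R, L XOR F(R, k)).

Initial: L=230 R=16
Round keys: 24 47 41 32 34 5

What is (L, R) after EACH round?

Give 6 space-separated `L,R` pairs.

Answer: 16,97 97,198 198,220 220,65 65,117 117,17

Derivation:
Round 1 (k=24): L=16 R=97
Round 2 (k=47): L=97 R=198
Round 3 (k=41): L=198 R=220
Round 4 (k=32): L=220 R=65
Round 5 (k=34): L=65 R=117
Round 6 (k=5): L=117 R=17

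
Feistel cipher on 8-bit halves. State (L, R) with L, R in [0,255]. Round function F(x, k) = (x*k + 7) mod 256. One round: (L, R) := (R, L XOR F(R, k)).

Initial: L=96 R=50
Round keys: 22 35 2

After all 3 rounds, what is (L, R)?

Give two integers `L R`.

Round 1 (k=22): L=50 R=51
Round 2 (k=35): L=51 R=50
Round 3 (k=2): L=50 R=88

Answer: 50 88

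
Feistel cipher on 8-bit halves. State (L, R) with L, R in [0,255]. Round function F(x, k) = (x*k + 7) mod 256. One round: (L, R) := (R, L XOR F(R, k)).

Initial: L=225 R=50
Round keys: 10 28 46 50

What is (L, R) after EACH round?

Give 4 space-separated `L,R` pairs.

Answer: 50,26 26,237 237,135 135,136

Derivation:
Round 1 (k=10): L=50 R=26
Round 2 (k=28): L=26 R=237
Round 3 (k=46): L=237 R=135
Round 4 (k=50): L=135 R=136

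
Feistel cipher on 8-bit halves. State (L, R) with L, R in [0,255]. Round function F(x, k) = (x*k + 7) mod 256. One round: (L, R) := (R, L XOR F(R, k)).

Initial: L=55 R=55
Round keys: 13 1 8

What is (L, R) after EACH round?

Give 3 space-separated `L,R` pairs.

Round 1 (k=13): L=55 R=229
Round 2 (k=1): L=229 R=219
Round 3 (k=8): L=219 R=58

Answer: 55,229 229,219 219,58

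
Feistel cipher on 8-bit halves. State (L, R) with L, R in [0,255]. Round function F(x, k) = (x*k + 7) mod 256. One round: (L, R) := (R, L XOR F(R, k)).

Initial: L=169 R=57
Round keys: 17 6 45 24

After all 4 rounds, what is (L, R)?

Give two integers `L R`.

Answer: 98 211

Derivation:
Round 1 (k=17): L=57 R=121
Round 2 (k=6): L=121 R=228
Round 3 (k=45): L=228 R=98
Round 4 (k=24): L=98 R=211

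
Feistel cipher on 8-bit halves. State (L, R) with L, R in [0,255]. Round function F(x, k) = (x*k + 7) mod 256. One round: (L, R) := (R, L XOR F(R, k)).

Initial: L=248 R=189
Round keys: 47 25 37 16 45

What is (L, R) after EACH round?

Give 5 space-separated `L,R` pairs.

Answer: 189,66 66,196 196,25 25,83 83,135

Derivation:
Round 1 (k=47): L=189 R=66
Round 2 (k=25): L=66 R=196
Round 3 (k=37): L=196 R=25
Round 4 (k=16): L=25 R=83
Round 5 (k=45): L=83 R=135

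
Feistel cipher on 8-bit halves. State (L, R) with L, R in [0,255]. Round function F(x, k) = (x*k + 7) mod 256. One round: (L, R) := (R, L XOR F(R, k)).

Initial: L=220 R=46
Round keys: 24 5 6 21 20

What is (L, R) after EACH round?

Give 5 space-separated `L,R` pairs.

Round 1 (k=24): L=46 R=139
Round 2 (k=5): L=139 R=144
Round 3 (k=6): L=144 R=236
Round 4 (k=21): L=236 R=243
Round 5 (k=20): L=243 R=239

Answer: 46,139 139,144 144,236 236,243 243,239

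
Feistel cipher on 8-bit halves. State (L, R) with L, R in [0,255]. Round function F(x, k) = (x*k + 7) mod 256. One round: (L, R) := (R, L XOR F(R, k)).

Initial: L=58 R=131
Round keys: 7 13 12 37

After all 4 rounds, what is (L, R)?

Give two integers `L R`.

Round 1 (k=7): L=131 R=166
Round 2 (k=13): L=166 R=246
Round 3 (k=12): L=246 R=41
Round 4 (k=37): L=41 R=2

Answer: 41 2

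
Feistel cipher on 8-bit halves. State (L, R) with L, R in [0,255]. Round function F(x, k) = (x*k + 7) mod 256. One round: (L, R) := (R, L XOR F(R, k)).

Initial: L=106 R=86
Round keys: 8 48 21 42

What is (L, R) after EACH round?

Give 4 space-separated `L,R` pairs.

Answer: 86,221 221,33 33,97 97,208

Derivation:
Round 1 (k=8): L=86 R=221
Round 2 (k=48): L=221 R=33
Round 3 (k=21): L=33 R=97
Round 4 (k=42): L=97 R=208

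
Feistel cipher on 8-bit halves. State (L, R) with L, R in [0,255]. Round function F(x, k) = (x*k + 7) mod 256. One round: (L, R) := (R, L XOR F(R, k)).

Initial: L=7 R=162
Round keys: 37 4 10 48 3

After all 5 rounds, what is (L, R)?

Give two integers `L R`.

Answer: 170 154

Derivation:
Round 1 (k=37): L=162 R=118
Round 2 (k=4): L=118 R=125
Round 3 (k=10): L=125 R=159
Round 4 (k=48): L=159 R=170
Round 5 (k=3): L=170 R=154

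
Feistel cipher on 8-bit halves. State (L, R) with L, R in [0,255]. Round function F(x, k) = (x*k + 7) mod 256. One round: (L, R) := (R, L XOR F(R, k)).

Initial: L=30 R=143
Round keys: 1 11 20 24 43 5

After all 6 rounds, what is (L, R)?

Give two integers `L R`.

Answer: 83 153

Derivation:
Round 1 (k=1): L=143 R=136
Round 2 (k=11): L=136 R=80
Round 3 (k=20): L=80 R=207
Round 4 (k=24): L=207 R=63
Round 5 (k=43): L=63 R=83
Round 6 (k=5): L=83 R=153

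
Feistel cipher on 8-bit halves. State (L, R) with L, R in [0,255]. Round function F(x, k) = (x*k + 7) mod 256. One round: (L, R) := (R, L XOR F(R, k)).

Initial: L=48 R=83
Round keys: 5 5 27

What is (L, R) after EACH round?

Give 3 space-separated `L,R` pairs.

Answer: 83,150 150,166 166,31

Derivation:
Round 1 (k=5): L=83 R=150
Round 2 (k=5): L=150 R=166
Round 3 (k=27): L=166 R=31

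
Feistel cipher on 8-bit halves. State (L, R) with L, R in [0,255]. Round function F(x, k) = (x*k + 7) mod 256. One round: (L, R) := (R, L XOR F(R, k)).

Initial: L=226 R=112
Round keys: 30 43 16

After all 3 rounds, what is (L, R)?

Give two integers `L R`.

Answer: 110 34

Derivation:
Round 1 (k=30): L=112 R=197
Round 2 (k=43): L=197 R=110
Round 3 (k=16): L=110 R=34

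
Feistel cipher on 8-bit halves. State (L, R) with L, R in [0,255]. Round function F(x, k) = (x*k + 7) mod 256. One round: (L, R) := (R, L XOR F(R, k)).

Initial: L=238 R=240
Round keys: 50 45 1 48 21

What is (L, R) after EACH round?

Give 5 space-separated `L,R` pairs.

Answer: 240,9 9,108 108,122 122,139 139,20

Derivation:
Round 1 (k=50): L=240 R=9
Round 2 (k=45): L=9 R=108
Round 3 (k=1): L=108 R=122
Round 4 (k=48): L=122 R=139
Round 5 (k=21): L=139 R=20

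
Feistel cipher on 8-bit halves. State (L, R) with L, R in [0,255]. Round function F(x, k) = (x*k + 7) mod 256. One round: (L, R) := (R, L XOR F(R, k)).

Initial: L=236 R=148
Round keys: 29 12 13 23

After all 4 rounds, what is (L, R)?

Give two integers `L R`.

Round 1 (k=29): L=148 R=39
Round 2 (k=12): L=39 R=79
Round 3 (k=13): L=79 R=45
Round 4 (k=23): L=45 R=93

Answer: 45 93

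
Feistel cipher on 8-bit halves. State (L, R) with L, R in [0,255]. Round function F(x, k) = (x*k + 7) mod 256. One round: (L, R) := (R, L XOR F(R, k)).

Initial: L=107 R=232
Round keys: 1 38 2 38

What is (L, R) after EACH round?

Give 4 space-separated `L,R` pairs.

Answer: 232,132 132,119 119,113 113,186

Derivation:
Round 1 (k=1): L=232 R=132
Round 2 (k=38): L=132 R=119
Round 3 (k=2): L=119 R=113
Round 4 (k=38): L=113 R=186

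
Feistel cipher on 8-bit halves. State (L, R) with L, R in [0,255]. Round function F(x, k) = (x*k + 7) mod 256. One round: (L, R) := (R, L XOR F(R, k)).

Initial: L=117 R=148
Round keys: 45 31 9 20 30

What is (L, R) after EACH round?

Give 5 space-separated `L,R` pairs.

Round 1 (k=45): L=148 R=126
Round 2 (k=31): L=126 R=221
Round 3 (k=9): L=221 R=178
Round 4 (k=20): L=178 R=50
Round 5 (k=30): L=50 R=81

Answer: 148,126 126,221 221,178 178,50 50,81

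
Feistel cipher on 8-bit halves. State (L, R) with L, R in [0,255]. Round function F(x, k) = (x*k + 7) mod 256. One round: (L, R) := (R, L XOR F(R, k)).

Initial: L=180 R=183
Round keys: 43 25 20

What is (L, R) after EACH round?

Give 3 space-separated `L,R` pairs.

Answer: 183,112 112,64 64,119

Derivation:
Round 1 (k=43): L=183 R=112
Round 2 (k=25): L=112 R=64
Round 3 (k=20): L=64 R=119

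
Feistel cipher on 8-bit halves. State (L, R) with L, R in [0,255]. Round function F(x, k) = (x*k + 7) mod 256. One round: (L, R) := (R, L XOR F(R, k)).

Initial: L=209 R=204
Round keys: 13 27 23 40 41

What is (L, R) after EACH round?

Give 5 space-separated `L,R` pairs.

Answer: 204,178 178,1 1,172 172,230 230,113

Derivation:
Round 1 (k=13): L=204 R=178
Round 2 (k=27): L=178 R=1
Round 3 (k=23): L=1 R=172
Round 4 (k=40): L=172 R=230
Round 5 (k=41): L=230 R=113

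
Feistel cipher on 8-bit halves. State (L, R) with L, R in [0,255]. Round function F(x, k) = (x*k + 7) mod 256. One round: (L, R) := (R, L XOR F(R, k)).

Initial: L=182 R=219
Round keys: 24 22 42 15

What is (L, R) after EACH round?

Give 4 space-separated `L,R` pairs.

Answer: 219,57 57,54 54,218 218,251

Derivation:
Round 1 (k=24): L=219 R=57
Round 2 (k=22): L=57 R=54
Round 3 (k=42): L=54 R=218
Round 4 (k=15): L=218 R=251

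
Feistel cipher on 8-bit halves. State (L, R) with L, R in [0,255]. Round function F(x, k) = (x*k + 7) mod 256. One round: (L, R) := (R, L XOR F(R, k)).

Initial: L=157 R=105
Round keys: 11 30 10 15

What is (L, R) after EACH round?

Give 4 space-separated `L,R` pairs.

Round 1 (k=11): L=105 R=23
Round 2 (k=30): L=23 R=208
Round 3 (k=10): L=208 R=48
Round 4 (k=15): L=48 R=7

Answer: 105,23 23,208 208,48 48,7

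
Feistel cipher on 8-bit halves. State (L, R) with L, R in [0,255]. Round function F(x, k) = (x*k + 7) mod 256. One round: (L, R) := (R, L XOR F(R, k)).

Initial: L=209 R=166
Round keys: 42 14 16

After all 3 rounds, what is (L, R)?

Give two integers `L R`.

Answer: 165 197

Derivation:
Round 1 (k=42): L=166 R=146
Round 2 (k=14): L=146 R=165
Round 3 (k=16): L=165 R=197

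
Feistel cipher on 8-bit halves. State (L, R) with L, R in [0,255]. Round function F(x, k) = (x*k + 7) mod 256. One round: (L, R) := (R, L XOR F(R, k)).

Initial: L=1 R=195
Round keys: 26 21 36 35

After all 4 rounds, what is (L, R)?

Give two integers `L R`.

Answer: 115 104

Derivation:
Round 1 (k=26): L=195 R=212
Round 2 (k=21): L=212 R=168
Round 3 (k=36): L=168 R=115
Round 4 (k=35): L=115 R=104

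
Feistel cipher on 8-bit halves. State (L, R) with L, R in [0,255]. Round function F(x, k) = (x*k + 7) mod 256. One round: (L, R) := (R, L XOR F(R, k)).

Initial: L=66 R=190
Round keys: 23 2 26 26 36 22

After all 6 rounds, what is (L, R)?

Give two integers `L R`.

Answer: 201 61

Derivation:
Round 1 (k=23): L=190 R=91
Round 2 (k=2): L=91 R=3
Round 3 (k=26): L=3 R=14
Round 4 (k=26): L=14 R=112
Round 5 (k=36): L=112 R=201
Round 6 (k=22): L=201 R=61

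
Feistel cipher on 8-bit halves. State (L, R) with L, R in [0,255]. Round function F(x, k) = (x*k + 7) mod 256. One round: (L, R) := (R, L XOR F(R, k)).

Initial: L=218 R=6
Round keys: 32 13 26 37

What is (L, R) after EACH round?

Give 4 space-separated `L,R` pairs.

Answer: 6,29 29,134 134,190 190,251

Derivation:
Round 1 (k=32): L=6 R=29
Round 2 (k=13): L=29 R=134
Round 3 (k=26): L=134 R=190
Round 4 (k=37): L=190 R=251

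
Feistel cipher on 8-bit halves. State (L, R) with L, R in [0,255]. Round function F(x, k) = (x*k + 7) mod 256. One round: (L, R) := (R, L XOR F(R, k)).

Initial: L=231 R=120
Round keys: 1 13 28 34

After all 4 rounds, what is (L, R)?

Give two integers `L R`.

Answer: 83 202

Derivation:
Round 1 (k=1): L=120 R=152
Round 2 (k=13): L=152 R=199
Round 3 (k=28): L=199 R=83
Round 4 (k=34): L=83 R=202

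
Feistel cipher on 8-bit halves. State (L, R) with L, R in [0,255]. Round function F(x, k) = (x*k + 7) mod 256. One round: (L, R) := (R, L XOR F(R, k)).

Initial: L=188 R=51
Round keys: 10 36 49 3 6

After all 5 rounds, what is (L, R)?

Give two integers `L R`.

Round 1 (k=10): L=51 R=185
Round 2 (k=36): L=185 R=56
Round 3 (k=49): L=56 R=6
Round 4 (k=3): L=6 R=33
Round 5 (k=6): L=33 R=203

Answer: 33 203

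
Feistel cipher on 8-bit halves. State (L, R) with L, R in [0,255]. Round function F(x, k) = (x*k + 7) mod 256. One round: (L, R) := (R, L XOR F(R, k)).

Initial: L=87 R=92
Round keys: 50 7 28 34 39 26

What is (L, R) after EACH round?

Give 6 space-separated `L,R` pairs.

Answer: 92,168 168,195 195,243 243,142 142,90 90,165

Derivation:
Round 1 (k=50): L=92 R=168
Round 2 (k=7): L=168 R=195
Round 3 (k=28): L=195 R=243
Round 4 (k=34): L=243 R=142
Round 5 (k=39): L=142 R=90
Round 6 (k=26): L=90 R=165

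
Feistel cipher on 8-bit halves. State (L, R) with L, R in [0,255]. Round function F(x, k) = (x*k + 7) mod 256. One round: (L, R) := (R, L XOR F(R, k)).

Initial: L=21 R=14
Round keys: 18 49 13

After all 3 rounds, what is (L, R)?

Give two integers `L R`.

Round 1 (k=18): L=14 R=22
Round 2 (k=49): L=22 R=51
Round 3 (k=13): L=51 R=136

Answer: 51 136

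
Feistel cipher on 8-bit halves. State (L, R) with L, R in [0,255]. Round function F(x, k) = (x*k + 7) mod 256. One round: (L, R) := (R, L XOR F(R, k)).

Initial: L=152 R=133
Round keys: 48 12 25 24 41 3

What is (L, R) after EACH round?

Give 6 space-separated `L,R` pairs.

Round 1 (k=48): L=133 R=111
Round 2 (k=12): L=111 R=190
Round 3 (k=25): L=190 R=250
Round 4 (k=24): L=250 R=201
Round 5 (k=41): L=201 R=194
Round 6 (k=3): L=194 R=132

Answer: 133,111 111,190 190,250 250,201 201,194 194,132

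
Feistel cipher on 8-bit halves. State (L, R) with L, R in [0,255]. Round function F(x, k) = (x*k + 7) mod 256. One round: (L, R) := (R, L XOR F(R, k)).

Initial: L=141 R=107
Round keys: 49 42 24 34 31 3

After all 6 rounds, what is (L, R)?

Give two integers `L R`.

Answer: 30 64

Derivation:
Round 1 (k=49): L=107 R=15
Round 2 (k=42): L=15 R=22
Round 3 (k=24): L=22 R=24
Round 4 (k=34): L=24 R=33
Round 5 (k=31): L=33 R=30
Round 6 (k=3): L=30 R=64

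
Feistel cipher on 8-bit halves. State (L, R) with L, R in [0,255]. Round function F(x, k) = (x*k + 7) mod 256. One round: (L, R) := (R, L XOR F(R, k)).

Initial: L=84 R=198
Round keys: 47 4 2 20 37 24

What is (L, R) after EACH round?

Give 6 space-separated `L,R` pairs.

Round 1 (k=47): L=198 R=53
Round 2 (k=4): L=53 R=29
Round 3 (k=2): L=29 R=116
Round 4 (k=20): L=116 R=10
Round 5 (k=37): L=10 R=13
Round 6 (k=24): L=13 R=53

Answer: 198,53 53,29 29,116 116,10 10,13 13,53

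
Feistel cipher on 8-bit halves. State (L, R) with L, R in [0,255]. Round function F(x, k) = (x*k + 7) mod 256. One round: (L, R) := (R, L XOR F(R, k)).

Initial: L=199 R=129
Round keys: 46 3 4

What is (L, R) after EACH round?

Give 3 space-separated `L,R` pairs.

Answer: 129,242 242,92 92,133

Derivation:
Round 1 (k=46): L=129 R=242
Round 2 (k=3): L=242 R=92
Round 3 (k=4): L=92 R=133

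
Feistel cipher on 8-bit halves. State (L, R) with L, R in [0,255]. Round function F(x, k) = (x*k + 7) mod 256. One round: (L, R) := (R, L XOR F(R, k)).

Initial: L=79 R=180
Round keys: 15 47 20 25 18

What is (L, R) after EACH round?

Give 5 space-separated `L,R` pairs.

Round 1 (k=15): L=180 R=220
Round 2 (k=47): L=220 R=223
Round 3 (k=20): L=223 R=175
Round 4 (k=25): L=175 R=193
Round 5 (k=18): L=193 R=54

Answer: 180,220 220,223 223,175 175,193 193,54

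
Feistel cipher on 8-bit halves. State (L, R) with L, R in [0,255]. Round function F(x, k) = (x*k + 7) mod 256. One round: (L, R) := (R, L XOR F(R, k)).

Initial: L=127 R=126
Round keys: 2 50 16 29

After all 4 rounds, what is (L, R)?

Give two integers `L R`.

Answer: 107 103

Derivation:
Round 1 (k=2): L=126 R=124
Round 2 (k=50): L=124 R=65
Round 3 (k=16): L=65 R=107
Round 4 (k=29): L=107 R=103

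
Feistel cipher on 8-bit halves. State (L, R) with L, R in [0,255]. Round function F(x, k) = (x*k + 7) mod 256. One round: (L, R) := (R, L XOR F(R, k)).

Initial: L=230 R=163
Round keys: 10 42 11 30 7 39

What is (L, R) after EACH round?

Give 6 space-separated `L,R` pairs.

Answer: 163,131 131,38 38,42 42,213 213,240 240,66

Derivation:
Round 1 (k=10): L=163 R=131
Round 2 (k=42): L=131 R=38
Round 3 (k=11): L=38 R=42
Round 4 (k=30): L=42 R=213
Round 5 (k=7): L=213 R=240
Round 6 (k=39): L=240 R=66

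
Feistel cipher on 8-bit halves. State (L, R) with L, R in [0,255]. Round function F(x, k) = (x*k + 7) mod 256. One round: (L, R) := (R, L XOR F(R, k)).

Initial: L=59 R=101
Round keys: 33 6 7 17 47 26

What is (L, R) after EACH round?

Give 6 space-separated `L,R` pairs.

Round 1 (k=33): L=101 R=55
Round 2 (k=6): L=55 R=52
Round 3 (k=7): L=52 R=68
Round 4 (k=17): L=68 R=191
Round 5 (k=47): L=191 R=92
Round 6 (k=26): L=92 R=224

Answer: 101,55 55,52 52,68 68,191 191,92 92,224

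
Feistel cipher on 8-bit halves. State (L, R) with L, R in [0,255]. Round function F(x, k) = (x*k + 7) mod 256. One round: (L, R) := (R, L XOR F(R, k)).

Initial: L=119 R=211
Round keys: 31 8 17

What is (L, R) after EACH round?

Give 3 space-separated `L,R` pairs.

Answer: 211,227 227,204 204,112

Derivation:
Round 1 (k=31): L=211 R=227
Round 2 (k=8): L=227 R=204
Round 3 (k=17): L=204 R=112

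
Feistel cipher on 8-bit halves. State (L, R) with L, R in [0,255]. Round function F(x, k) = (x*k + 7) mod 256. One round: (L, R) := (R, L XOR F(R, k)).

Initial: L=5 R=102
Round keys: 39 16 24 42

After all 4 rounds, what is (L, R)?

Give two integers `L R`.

Round 1 (k=39): L=102 R=148
Round 2 (k=16): L=148 R=33
Round 3 (k=24): L=33 R=139
Round 4 (k=42): L=139 R=244

Answer: 139 244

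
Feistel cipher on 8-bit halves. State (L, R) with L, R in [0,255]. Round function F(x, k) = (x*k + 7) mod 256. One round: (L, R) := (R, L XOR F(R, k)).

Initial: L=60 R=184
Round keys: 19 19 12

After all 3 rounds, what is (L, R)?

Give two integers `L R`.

Round 1 (k=19): L=184 R=147
Round 2 (k=19): L=147 R=72
Round 3 (k=12): L=72 R=244

Answer: 72 244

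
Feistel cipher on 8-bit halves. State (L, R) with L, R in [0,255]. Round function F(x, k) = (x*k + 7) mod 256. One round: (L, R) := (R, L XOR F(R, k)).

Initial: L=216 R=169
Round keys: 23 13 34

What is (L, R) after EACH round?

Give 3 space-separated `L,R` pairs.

Round 1 (k=23): L=169 R=238
Round 2 (k=13): L=238 R=180
Round 3 (k=34): L=180 R=1

Answer: 169,238 238,180 180,1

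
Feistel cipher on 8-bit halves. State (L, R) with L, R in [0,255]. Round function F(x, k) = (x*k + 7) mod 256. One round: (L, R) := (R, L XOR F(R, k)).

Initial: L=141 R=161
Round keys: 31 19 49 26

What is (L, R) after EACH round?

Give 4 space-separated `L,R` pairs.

Answer: 161,11 11,121 121,59 59,124

Derivation:
Round 1 (k=31): L=161 R=11
Round 2 (k=19): L=11 R=121
Round 3 (k=49): L=121 R=59
Round 4 (k=26): L=59 R=124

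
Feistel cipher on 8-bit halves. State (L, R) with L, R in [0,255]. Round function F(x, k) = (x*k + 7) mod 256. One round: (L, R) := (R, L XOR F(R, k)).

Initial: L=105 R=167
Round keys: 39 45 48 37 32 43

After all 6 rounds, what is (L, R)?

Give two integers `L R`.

Answer: 65 52

Derivation:
Round 1 (k=39): L=167 R=17
Round 2 (k=45): L=17 R=163
Round 3 (k=48): L=163 R=134
Round 4 (k=37): L=134 R=198
Round 5 (k=32): L=198 R=65
Round 6 (k=43): L=65 R=52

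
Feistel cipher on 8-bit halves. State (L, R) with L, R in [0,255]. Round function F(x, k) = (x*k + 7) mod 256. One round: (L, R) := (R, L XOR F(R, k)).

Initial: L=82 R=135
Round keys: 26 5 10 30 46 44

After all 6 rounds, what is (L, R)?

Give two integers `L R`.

Round 1 (k=26): L=135 R=239
Round 2 (k=5): L=239 R=53
Round 3 (k=10): L=53 R=246
Round 4 (k=30): L=246 R=238
Round 5 (k=46): L=238 R=61
Round 6 (k=44): L=61 R=109

Answer: 61 109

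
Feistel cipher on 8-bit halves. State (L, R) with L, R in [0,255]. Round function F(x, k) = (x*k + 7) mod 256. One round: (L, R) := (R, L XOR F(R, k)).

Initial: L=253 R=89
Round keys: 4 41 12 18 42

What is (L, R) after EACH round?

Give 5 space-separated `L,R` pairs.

Round 1 (k=4): L=89 R=150
Round 2 (k=41): L=150 R=84
Round 3 (k=12): L=84 R=97
Round 4 (k=18): L=97 R=141
Round 5 (k=42): L=141 R=72

Answer: 89,150 150,84 84,97 97,141 141,72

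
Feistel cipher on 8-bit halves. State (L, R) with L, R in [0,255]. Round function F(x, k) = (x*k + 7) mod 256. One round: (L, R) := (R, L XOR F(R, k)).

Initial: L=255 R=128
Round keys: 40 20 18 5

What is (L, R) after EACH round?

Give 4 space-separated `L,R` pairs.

Round 1 (k=40): L=128 R=248
Round 2 (k=20): L=248 R=231
Round 3 (k=18): L=231 R=189
Round 4 (k=5): L=189 R=95

Answer: 128,248 248,231 231,189 189,95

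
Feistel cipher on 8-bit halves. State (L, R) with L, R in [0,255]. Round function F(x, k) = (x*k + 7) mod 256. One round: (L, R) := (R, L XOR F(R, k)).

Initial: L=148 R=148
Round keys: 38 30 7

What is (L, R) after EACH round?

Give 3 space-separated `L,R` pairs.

Round 1 (k=38): L=148 R=107
Round 2 (k=30): L=107 R=5
Round 3 (k=7): L=5 R=65

Answer: 148,107 107,5 5,65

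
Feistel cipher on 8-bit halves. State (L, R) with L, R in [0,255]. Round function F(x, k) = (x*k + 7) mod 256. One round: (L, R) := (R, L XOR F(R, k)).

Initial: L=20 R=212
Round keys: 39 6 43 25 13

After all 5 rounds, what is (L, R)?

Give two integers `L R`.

Round 1 (k=39): L=212 R=71
Round 2 (k=6): L=71 R=101
Round 3 (k=43): L=101 R=185
Round 4 (k=25): L=185 R=125
Round 5 (k=13): L=125 R=217

Answer: 125 217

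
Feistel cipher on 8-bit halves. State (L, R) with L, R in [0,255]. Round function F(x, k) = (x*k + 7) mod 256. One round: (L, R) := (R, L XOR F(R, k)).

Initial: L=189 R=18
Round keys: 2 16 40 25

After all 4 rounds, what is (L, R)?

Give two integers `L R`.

Round 1 (k=2): L=18 R=150
Round 2 (k=16): L=150 R=117
Round 3 (k=40): L=117 R=217
Round 4 (k=25): L=217 R=77

Answer: 217 77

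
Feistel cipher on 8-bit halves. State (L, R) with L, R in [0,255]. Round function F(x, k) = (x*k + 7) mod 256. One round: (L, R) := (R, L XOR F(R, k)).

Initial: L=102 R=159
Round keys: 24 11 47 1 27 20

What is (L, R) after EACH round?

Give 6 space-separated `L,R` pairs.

Round 1 (k=24): L=159 R=137
Round 2 (k=11): L=137 R=117
Round 3 (k=47): L=117 R=11
Round 4 (k=1): L=11 R=103
Round 5 (k=27): L=103 R=239
Round 6 (k=20): L=239 R=212

Answer: 159,137 137,117 117,11 11,103 103,239 239,212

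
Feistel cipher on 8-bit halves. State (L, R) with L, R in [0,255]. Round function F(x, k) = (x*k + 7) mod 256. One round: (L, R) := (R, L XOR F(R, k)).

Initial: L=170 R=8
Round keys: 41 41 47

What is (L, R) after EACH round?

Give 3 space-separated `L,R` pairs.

Answer: 8,229 229,188 188,110

Derivation:
Round 1 (k=41): L=8 R=229
Round 2 (k=41): L=229 R=188
Round 3 (k=47): L=188 R=110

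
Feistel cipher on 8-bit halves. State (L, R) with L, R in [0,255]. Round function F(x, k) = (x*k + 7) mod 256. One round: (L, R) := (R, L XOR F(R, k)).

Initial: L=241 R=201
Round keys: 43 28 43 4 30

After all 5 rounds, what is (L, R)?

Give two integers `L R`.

Answer: 237 27

Derivation:
Round 1 (k=43): L=201 R=59
Round 2 (k=28): L=59 R=178
Round 3 (k=43): L=178 R=214
Round 4 (k=4): L=214 R=237
Round 5 (k=30): L=237 R=27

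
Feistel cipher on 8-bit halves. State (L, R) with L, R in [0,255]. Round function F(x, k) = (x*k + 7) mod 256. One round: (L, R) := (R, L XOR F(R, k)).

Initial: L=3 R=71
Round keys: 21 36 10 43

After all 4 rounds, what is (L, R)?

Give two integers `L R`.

Round 1 (k=21): L=71 R=217
Round 2 (k=36): L=217 R=204
Round 3 (k=10): L=204 R=38
Round 4 (k=43): L=38 R=165

Answer: 38 165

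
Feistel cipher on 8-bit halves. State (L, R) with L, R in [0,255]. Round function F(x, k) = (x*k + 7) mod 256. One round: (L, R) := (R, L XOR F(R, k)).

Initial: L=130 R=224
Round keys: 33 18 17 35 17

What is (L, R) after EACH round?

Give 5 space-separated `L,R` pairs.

Round 1 (k=33): L=224 R=101
Round 2 (k=18): L=101 R=193
Round 3 (k=17): L=193 R=189
Round 4 (k=35): L=189 R=31
Round 5 (k=17): L=31 R=171

Answer: 224,101 101,193 193,189 189,31 31,171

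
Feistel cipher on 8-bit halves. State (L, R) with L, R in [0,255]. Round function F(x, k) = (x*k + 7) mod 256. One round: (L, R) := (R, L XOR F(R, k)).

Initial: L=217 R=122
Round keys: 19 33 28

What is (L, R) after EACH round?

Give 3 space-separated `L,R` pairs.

Round 1 (k=19): L=122 R=204
Round 2 (k=33): L=204 R=41
Round 3 (k=28): L=41 R=79

Answer: 122,204 204,41 41,79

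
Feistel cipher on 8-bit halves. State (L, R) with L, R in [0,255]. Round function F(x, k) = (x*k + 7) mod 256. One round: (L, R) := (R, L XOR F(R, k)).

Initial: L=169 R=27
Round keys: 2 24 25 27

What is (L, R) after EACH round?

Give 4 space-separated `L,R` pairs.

Round 1 (k=2): L=27 R=148
Round 2 (k=24): L=148 R=252
Round 3 (k=25): L=252 R=55
Round 4 (k=27): L=55 R=40

Answer: 27,148 148,252 252,55 55,40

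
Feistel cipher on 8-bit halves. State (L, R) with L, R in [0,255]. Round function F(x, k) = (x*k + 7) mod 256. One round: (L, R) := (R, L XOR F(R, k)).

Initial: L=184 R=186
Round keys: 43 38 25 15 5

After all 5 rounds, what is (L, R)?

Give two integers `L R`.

Answer: 251 141

Derivation:
Round 1 (k=43): L=186 R=253
Round 2 (k=38): L=253 R=47
Round 3 (k=25): L=47 R=99
Round 4 (k=15): L=99 R=251
Round 5 (k=5): L=251 R=141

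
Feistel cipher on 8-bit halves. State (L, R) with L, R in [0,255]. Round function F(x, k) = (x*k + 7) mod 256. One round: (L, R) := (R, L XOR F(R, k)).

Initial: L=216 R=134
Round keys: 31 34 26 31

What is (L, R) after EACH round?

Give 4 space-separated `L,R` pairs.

Answer: 134,153 153,223 223,52 52,140

Derivation:
Round 1 (k=31): L=134 R=153
Round 2 (k=34): L=153 R=223
Round 3 (k=26): L=223 R=52
Round 4 (k=31): L=52 R=140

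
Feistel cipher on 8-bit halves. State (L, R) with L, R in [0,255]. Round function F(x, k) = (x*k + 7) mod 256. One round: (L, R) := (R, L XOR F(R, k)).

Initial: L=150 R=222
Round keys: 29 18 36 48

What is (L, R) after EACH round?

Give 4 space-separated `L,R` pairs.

Answer: 222,187 187,243 243,136 136,116

Derivation:
Round 1 (k=29): L=222 R=187
Round 2 (k=18): L=187 R=243
Round 3 (k=36): L=243 R=136
Round 4 (k=48): L=136 R=116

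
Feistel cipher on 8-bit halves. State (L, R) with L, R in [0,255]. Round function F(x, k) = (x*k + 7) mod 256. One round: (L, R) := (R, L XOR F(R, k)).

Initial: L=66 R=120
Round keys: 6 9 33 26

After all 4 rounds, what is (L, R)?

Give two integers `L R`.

Answer: 86 255

Derivation:
Round 1 (k=6): L=120 R=149
Round 2 (k=9): L=149 R=60
Round 3 (k=33): L=60 R=86
Round 4 (k=26): L=86 R=255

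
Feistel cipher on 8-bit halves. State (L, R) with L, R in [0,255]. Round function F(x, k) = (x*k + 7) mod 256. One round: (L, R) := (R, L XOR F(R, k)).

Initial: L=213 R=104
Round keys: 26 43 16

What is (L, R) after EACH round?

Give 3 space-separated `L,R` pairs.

Answer: 104,66 66,117 117,21

Derivation:
Round 1 (k=26): L=104 R=66
Round 2 (k=43): L=66 R=117
Round 3 (k=16): L=117 R=21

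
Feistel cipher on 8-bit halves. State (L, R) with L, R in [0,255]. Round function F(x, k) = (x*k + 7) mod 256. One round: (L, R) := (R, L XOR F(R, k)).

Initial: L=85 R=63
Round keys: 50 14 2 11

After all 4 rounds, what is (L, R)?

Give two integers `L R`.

Round 1 (k=50): L=63 R=0
Round 2 (k=14): L=0 R=56
Round 3 (k=2): L=56 R=119
Round 4 (k=11): L=119 R=28

Answer: 119 28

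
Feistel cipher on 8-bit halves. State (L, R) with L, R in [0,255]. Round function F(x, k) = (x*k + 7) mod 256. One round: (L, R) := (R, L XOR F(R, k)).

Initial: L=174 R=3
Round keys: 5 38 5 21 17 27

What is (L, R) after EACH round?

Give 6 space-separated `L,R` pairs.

Round 1 (k=5): L=3 R=184
Round 2 (k=38): L=184 R=84
Round 3 (k=5): L=84 R=19
Round 4 (k=21): L=19 R=194
Round 5 (k=17): L=194 R=250
Round 6 (k=27): L=250 R=167

Answer: 3,184 184,84 84,19 19,194 194,250 250,167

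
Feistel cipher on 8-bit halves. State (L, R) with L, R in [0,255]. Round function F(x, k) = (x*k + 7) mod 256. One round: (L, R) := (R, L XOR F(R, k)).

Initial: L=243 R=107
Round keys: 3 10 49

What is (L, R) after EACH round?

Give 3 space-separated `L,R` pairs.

Round 1 (k=3): L=107 R=187
Round 2 (k=10): L=187 R=62
Round 3 (k=49): L=62 R=94

Answer: 107,187 187,62 62,94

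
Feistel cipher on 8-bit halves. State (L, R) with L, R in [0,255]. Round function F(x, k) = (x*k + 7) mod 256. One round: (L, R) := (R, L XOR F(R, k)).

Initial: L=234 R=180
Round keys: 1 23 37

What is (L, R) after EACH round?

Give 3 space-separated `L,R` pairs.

Answer: 180,81 81,250 250,120

Derivation:
Round 1 (k=1): L=180 R=81
Round 2 (k=23): L=81 R=250
Round 3 (k=37): L=250 R=120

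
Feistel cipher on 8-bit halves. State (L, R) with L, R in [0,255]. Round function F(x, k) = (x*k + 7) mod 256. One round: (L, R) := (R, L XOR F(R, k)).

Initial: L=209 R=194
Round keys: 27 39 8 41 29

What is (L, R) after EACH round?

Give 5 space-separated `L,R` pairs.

Round 1 (k=27): L=194 R=172
Round 2 (k=39): L=172 R=249
Round 3 (k=8): L=249 R=99
Round 4 (k=41): L=99 R=27
Round 5 (k=29): L=27 R=117

Answer: 194,172 172,249 249,99 99,27 27,117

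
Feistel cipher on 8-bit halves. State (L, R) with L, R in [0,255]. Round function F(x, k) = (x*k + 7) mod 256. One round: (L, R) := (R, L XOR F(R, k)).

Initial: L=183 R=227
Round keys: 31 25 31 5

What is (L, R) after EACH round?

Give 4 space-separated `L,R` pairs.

Round 1 (k=31): L=227 R=51
Round 2 (k=25): L=51 R=225
Round 3 (k=31): L=225 R=117
Round 4 (k=5): L=117 R=177

Answer: 227,51 51,225 225,117 117,177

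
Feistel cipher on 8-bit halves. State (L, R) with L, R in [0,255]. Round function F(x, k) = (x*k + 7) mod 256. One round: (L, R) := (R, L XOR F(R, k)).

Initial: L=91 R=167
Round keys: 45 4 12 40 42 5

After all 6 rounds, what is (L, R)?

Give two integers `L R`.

Answer: 155 117

Derivation:
Round 1 (k=45): L=167 R=57
Round 2 (k=4): L=57 R=76
Round 3 (k=12): L=76 R=174
Round 4 (k=40): L=174 R=123
Round 5 (k=42): L=123 R=155
Round 6 (k=5): L=155 R=117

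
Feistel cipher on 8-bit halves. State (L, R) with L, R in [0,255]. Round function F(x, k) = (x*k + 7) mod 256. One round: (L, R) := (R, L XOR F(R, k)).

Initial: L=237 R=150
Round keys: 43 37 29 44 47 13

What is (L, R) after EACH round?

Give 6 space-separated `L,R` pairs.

Round 1 (k=43): L=150 R=212
Round 2 (k=37): L=212 R=61
Round 3 (k=29): L=61 R=36
Round 4 (k=44): L=36 R=10
Round 5 (k=47): L=10 R=249
Round 6 (k=13): L=249 R=166

Answer: 150,212 212,61 61,36 36,10 10,249 249,166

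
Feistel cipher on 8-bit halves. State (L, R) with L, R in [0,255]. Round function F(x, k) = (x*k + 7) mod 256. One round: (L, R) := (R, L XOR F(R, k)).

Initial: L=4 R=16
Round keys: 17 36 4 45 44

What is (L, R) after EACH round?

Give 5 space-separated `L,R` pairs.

Round 1 (k=17): L=16 R=19
Round 2 (k=36): L=19 R=163
Round 3 (k=4): L=163 R=128
Round 4 (k=45): L=128 R=36
Round 5 (k=44): L=36 R=183

Answer: 16,19 19,163 163,128 128,36 36,183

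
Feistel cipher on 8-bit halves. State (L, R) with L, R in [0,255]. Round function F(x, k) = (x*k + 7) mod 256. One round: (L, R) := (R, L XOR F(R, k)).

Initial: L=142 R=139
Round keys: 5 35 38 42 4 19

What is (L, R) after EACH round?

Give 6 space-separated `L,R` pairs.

Round 1 (k=5): L=139 R=48
Round 2 (k=35): L=48 R=28
Round 3 (k=38): L=28 R=31
Round 4 (k=42): L=31 R=1
Round 5 (k=4): L=1 R=20
Round 6 (k=19): L=20 R=130

Answer: 139,48 48,28 28,31 31,1 1,20 20,130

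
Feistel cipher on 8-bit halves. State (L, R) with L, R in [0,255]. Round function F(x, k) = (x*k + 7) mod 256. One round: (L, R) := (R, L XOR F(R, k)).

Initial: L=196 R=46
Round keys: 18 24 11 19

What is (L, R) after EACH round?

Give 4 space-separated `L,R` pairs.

Answer: 46,135 135,129 129,21 21,23

Derivation:
Round 1 (k=18): L=46 R=135
Round 2 (k=24): L=135 R=129
Round 3 (k=11): L=129 R=21
Round 4 (k=19): L=21 R=23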